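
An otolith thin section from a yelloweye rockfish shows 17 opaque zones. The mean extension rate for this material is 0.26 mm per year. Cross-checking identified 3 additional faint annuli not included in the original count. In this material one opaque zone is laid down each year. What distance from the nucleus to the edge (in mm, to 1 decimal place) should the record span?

5.2 mm

Adjusted count: 17 + 3 = 20 opaque zones.
20 years at 0.26 mm/year gives 0.26 × 20 = 5.2 mm.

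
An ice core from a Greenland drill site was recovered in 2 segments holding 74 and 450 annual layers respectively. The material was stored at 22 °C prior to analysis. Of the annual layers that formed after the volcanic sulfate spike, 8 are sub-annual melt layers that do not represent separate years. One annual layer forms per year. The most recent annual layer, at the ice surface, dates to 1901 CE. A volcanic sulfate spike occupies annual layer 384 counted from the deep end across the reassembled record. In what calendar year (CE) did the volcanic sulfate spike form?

Total annual layers = 74 + 450 = 524.
Between annual layer 384 and the ice surface there are 524 − 384 = 140 annual layers.
Excluding 8 false annual layers: 140 − 8 = 132.
Counting back 132 years from 1901 CE places the volcanic sulfate spike in 1901 − 132 = 1769 CE.

1769 CE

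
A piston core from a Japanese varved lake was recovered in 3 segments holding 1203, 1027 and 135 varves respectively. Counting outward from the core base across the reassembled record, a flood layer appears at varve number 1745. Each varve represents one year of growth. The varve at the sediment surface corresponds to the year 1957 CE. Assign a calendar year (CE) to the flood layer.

1337 CE

Total varves = 1203 + 1027 + 135 = 2365.
2365 − 1745 = 620 varves lie beyond the flood layer toward the sediment surface.
1957 − 620 = 1337 CE.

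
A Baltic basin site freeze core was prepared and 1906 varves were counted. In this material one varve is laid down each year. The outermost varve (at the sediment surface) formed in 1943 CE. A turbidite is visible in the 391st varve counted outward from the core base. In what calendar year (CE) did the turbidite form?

428 CE

Between varve 391 and the sediment surface there are 1906 − 391 = 1515 varves.
1943 − 1515 = 428 CE.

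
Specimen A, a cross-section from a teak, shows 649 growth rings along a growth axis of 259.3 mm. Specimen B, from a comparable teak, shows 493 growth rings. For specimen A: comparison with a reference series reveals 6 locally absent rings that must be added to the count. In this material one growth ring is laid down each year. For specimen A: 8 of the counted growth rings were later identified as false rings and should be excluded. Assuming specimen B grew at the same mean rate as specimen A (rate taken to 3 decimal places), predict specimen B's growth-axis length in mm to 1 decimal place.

Specimen A: adjusted count: 649 − 8 + 6 = 647 growth rings.
A: Mean rate = 259.3 mm / 647 years ≈ 0.401 mm per year.
B's length ≈ 0.401 × 493 = 197.7 mm.

197.7 mm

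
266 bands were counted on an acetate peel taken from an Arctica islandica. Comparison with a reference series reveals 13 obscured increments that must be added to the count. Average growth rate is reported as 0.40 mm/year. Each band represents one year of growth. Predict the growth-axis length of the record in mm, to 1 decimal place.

Adjusted count: 266 + 13 = 279 bands.
279 years at 0.40 mm/year gives 0.40 × 279 = 111.6 mm.

111.6 mm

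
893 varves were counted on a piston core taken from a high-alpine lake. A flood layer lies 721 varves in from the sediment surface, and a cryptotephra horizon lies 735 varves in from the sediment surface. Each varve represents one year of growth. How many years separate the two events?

Separation: 735 − 721 = 14 varves.
That is 14 years at one varve per year.

14 yr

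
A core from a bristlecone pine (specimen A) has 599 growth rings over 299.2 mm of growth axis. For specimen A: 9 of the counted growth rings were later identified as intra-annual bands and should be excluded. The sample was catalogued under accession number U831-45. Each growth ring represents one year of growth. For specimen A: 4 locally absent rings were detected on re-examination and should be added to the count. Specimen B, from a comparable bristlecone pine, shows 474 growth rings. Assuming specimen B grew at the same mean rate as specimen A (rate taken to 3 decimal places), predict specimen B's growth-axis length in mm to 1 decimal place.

238.9 mm

Specimen A: correcting the raw count gives 599 − 9 + 4 = 594 true growth rings.
A: Extension rate ≈ 299.2 / 594 = 0.504 mm/year.
Length of B = 0.504 × 474 = 238.9 mm.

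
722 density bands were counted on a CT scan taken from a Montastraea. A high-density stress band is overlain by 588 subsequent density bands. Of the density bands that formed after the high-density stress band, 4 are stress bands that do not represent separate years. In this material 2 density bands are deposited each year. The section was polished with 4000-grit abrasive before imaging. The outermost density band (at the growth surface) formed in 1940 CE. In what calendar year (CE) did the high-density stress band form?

1648 CE

There are 588 density bands younger than the high-density stress band.
588 − 4 false = 584 true density bands after the high-density stress band.
Dividing by 2 density bands per year: 584 / 2 = 292 years.
1940 − 292 = 1648 CE.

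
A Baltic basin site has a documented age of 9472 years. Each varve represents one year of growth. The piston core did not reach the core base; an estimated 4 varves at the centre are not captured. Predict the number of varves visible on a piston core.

9468 varves

Expected varves over 9472 years: 9472.
Subtracting the 4 varves not captured gives 9472 − 4 = 9468 varves in the record.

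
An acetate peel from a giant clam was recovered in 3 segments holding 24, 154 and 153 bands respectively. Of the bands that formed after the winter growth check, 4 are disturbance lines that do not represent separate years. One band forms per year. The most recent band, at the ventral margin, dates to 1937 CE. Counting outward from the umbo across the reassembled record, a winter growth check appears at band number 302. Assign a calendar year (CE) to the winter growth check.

Total bands = 24 + 154 + 153 = 331.
The winter growth check sits at band 302 from the umbo, so 331 − 302 = 29 bands formed after it.
29 − 4 false = 25 true bands after the winter growth check.
The band at the ventral margin is 1937 CE, so the winter growth check dates to 1937 − 25 = 1912 CE.

1912 CE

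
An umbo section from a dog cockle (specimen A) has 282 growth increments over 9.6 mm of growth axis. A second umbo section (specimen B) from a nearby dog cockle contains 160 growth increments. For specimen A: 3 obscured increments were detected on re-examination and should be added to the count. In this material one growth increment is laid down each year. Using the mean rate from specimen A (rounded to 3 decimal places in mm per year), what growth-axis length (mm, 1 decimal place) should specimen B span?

5.4 mm

Specimen A: after corrections the count is 282 + 3 = 285 growth increments.
A: Extension rate ≈ 9.6 / 285 = 0.034 mm/yr.
Length of B = 0.034 × 160 = 5.4 mm.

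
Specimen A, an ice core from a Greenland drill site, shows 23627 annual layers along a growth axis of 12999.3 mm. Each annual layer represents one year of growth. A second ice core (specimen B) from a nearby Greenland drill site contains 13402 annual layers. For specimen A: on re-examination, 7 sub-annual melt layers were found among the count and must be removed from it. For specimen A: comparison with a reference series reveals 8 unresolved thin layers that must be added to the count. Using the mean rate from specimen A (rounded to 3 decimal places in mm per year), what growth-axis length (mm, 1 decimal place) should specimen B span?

Specimen A: after corrections the count is 23627 − 7 + 8 = 23628 annual layers.
A: 12999.3 mm over 23628 years gives 12999.3 / 23628 ≈ 0.550 mm per year.
Length of B = 0.550 × 13402 = 7371.1 mm.

7371.1 mm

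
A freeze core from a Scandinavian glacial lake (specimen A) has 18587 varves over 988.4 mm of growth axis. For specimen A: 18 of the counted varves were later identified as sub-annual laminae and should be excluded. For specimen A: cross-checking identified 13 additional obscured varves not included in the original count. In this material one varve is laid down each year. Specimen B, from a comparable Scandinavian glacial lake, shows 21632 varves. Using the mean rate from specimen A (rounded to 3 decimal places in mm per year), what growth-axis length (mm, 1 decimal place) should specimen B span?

1146.5 mm

Specimen A: correcting the raw count gives 18587 − 18 + 13 = 18582 true varves.
A: 988.4 mm over 18582 years gives 988.4 / 18582 ≈ 0.053 mm/yr.
For B, 0.053 mm/year × 21632 years = 1146.5 mm.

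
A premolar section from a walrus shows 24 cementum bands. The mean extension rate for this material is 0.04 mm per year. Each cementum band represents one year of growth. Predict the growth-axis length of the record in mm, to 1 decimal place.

1.0 mm

The record spans 24 years at 0.04 mm per year.
Predicted length = 0.04 mm/year × 24 years = 1.0 mm.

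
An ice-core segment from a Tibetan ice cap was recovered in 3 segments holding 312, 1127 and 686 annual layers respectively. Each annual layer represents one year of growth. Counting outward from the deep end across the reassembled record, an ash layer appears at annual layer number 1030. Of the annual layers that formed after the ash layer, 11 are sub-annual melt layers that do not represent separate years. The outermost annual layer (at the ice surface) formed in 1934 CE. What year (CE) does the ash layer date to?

850 CE

Total annual layers = 312 + 1127 + 686 = 2125.
Between annual layer 1030 and the ice surface there are 2125 − 1030 = 1095 annual layers.
Removing the 11 false annual layers leaves 1095 − 11 = 1084 true annual layers beyond the ash layer.
Counting back 1084 years from 1934 CE places the ash layer in 1934 − 1084 = 850 CE.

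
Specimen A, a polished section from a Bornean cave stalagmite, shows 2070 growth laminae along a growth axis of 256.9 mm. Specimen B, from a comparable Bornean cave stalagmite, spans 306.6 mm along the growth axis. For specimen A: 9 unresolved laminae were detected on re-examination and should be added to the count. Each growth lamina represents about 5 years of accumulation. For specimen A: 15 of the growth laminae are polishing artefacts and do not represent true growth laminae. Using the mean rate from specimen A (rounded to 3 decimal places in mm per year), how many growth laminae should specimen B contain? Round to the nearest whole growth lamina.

2453 growth laminae

Specimen A: true growth lamina count = 2070 − 15 + 9 = 2064.
Specimen A: multiplying by 5 years per growth lamina: 2064 × 5 = 10320 years.
A: Extension rate ≈ 256.9 / 10320 = 0.025 mm/year.
Specimen B: 306.6 mm / 0.025 mm per year = 12264.00 years; at 5 years per growth lamina that is 12264.00 / 5 ≈ 2453 growth laminae.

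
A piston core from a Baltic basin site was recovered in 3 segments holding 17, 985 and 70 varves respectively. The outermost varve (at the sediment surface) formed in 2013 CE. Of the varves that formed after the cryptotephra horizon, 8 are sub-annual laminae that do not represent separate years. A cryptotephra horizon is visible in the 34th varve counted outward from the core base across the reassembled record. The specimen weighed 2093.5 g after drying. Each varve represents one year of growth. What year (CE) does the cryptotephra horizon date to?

Total varves = 17 + 985 + 70 = 1072.
The cryptotephra horizon sits at varve 34 from the core base, so 1072 − 34 = 1038 varves formed after it.
1038 − 8 false = 1030 true varves after the cryptotephra horizon.
2013 − 1030 = 983 CE.

983 CE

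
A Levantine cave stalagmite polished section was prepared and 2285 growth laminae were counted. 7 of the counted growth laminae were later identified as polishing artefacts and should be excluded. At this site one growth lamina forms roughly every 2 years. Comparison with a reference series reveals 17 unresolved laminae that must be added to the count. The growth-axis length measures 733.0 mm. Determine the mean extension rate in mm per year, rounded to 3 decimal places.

After corrections the count is 2285 − 7 + 17 = 2295 growth laminae.
At 2 years per growth lamina, 2295 × 2 = 4590 years.
Extension rate ≈ 733.0 / 4590 = 0.160 mm per year.

0.160 mm per year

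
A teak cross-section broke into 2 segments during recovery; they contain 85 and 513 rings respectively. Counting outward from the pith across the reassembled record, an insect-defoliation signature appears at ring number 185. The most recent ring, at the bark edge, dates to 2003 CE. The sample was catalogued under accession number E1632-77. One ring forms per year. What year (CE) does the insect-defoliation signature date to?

1590 CE

Total rings = 85 + 513 = 598.
598 − 185 = 413 rings lie beyond the insect-defoliation signature toward the bark edge.
2003 − 413 = 1590 CE.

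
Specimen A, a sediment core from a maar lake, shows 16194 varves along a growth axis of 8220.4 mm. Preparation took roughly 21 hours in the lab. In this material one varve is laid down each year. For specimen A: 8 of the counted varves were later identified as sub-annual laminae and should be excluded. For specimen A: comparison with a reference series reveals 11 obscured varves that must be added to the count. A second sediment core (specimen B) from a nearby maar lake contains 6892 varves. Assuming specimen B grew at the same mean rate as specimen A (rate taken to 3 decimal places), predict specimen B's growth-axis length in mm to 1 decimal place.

Specimen A: adjusted count: 16194 − 8 + 11 = 16197 varves.
A: Mean rate = 8220.4 mm / 16197 years ≈ 0.508 mm per year.
B's length ≈ 0.508 × 6892 = 3501.1 mm.

3501.1 mm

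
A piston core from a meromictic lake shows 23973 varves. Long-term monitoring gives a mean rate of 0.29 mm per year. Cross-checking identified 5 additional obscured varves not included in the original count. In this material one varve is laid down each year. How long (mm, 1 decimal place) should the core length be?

6953.6 mm

After corrections the count is 23973 + 5 = 23978 varves.
23978 years at 0.29 mm/year gives 0.29 × 23978 = 6953.6 mm.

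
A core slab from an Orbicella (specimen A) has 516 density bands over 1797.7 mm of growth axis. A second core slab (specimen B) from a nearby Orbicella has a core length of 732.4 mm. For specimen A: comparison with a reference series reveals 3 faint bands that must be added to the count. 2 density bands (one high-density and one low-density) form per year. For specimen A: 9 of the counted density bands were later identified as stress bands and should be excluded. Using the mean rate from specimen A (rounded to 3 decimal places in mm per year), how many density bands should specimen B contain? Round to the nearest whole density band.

208 density bands

Specimen A: adjusted count: 516 − 9 + 3 = 510 density bands.
Specimen A: 510 density bands at 2 per year is 510 / 2 = 255 years.
A: 1797.7 mm over 255 years gives 1797.7 / 255 ≈ 7.050 mm/yr.
Specimen B: 732.4 mm / 7.050 mm per year = 103.89 years; at 2 density bands per year that is 103.89 × 2 ≈ 208 density bands.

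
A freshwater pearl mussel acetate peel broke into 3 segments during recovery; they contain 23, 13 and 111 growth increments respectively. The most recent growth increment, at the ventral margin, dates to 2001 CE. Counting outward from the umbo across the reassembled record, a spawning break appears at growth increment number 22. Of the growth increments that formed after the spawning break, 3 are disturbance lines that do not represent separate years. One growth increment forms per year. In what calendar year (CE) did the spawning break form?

Total growth increments = 23 + 13 + 111 = 147.
Between growth increment 22 and the ventral margin there are 147 − 22 = 125 growth increments.
Excluding 3 false growth increments: 125 − 3 = 122.
2001 − 122 = 1879 CE.

1879 CE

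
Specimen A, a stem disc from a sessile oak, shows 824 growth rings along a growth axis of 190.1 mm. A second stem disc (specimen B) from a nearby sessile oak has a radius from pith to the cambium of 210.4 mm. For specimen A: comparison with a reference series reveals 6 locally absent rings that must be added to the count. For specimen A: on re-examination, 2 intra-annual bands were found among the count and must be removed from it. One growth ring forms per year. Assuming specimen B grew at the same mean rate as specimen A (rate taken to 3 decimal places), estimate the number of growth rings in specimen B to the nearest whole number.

915 growth rings

Specimen A: true growth ring count = 824 − 2 + 6 = 828.
A: 190.1 mm over 828 years gives 190.1 / 828 ≈ 0.230 mm/yr.
B spans 210.4 / 0.230 = 914.78 years ≈ 915 growth rings.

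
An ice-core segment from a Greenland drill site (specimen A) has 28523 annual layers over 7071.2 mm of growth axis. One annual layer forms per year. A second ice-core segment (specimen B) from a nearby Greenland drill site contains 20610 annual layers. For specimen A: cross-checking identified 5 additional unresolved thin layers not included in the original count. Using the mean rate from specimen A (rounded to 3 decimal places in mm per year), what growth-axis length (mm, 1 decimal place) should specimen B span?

5111.3 mm

Specimen A: adjusted count: 28523 + 5 = 28528 annual layers.
A: Extension rate ≈ 7071.2 / 28528 = 0.248 mm/yr.
For B, 0.248 mm/year × 20610 years = 5111.3 mm.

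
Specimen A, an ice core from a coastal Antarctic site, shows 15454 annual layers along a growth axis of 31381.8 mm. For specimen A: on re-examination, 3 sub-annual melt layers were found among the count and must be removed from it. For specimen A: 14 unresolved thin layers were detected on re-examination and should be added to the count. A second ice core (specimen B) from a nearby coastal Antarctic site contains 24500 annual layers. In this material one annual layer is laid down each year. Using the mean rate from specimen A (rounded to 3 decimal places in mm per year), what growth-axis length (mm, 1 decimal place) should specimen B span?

49710.5 mm

Specimen A: after corrections the count is 15454 − 3 + 14 = 15465 annual layers.
A: 31381.8 mm over 15465 years gives 31381.8 / 15465 ≈ 2.029 mm per year.
Length of B = 2.029 × 24500 = 49710.5 mm.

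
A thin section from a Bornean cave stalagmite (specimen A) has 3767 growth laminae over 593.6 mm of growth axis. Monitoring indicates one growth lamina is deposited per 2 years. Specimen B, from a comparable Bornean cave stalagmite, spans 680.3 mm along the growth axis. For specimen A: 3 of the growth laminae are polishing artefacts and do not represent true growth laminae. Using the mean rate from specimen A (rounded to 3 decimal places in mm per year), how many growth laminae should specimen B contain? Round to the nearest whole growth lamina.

Specimen A: after corrections the count is 3767 − 3 = 3764 growth laminae.
Specimen A: 3764 growth laminae at 2 years each span 3764 × 2 = 7528 years.
A: Extension rate ≈ 593.6 / 7528 = 0.079 mm per year.
B spans 680.3 / 0.079 = 8611.39 years; at 2 years per growth lamina that is 8611.39 / 2 ≈ 4306 growth laminae.

4306 growth laminae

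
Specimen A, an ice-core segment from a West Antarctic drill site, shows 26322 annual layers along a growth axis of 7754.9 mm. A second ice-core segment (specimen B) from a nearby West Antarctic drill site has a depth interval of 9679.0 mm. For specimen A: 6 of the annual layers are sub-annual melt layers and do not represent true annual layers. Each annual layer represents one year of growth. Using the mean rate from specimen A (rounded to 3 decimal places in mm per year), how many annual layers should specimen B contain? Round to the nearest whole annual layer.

32810 annual layers

Specimen A: correcting the raw count gives 26322 − 6 = 26316 true annual layers.
A: 7754.9 mm over 26316 years gives 7754.9 / 26316 ≈ 0.295 mm per year.
For B, 9679.0 / 0.295 = 32810.17 years ≈ 32810 annual layers.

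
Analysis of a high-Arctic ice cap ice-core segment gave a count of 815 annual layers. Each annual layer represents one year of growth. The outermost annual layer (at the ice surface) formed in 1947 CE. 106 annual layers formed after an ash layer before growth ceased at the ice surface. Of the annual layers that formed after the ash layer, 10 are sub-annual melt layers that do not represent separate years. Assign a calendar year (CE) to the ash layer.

1851 CE

There are 106 annual layers younger than the ash layer.
Removing the 10 false annual layers leaves 106 − 10 = 96 true annual layers beyond the ash layer.
Counting back 96 years from 1947 CE places the ash layer in 1947 − 96 = 1851 CE.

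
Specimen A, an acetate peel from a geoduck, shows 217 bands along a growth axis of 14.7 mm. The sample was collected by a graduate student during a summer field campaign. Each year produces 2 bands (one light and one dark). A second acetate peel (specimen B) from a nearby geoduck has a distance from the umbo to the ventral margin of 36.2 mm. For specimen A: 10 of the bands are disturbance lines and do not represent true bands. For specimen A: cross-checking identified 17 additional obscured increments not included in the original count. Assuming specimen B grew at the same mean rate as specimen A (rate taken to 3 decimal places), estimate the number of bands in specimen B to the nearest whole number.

Specimen A: adjusted count: 217 − 10 + 17 = 224 bands.
Specimen A: dividing by 2 bands per year: 224 / 2 = 112 years.
A: Extension rate ≈ 14.7 / 112 = 0.131 mm per year.
B spans 36.2 / 0.131 = 276.34 years; at 2 bands per year that is 276.34 × 2 ≈ 553 bands.

553 bands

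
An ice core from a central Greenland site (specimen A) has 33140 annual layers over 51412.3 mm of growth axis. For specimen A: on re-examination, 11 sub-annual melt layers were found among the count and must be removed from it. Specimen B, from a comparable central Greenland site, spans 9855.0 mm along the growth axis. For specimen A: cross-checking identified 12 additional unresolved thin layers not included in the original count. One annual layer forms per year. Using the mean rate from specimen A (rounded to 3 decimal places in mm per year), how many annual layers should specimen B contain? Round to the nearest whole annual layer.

6354 annual layers

Specimen A: true annual layer count = 33140 − 11 + 12 = 33141.
A: Mean rate = 51412.3 mm / 33141 years ≈ 1.551 mm per year.
Specimen B: 9855.0 mm / 1.551 mm per year = 6353.97 years ≈ 6354 annual layers.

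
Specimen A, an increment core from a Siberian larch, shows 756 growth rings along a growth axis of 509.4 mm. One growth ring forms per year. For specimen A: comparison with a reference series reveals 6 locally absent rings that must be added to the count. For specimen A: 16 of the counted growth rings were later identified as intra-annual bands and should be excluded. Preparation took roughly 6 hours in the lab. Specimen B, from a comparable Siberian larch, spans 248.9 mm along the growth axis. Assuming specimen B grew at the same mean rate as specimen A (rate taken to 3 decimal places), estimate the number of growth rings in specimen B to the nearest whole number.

Specimen A: adjusted count: 756 − 16 + 6 = 746 growth rings.
A: Extension rate ≈ 509.4 / 746 = 0.683 mm per year.
For B, 248.9 / 0.683 = 364.42 years ≈ 364 growth rings.

364 growth rings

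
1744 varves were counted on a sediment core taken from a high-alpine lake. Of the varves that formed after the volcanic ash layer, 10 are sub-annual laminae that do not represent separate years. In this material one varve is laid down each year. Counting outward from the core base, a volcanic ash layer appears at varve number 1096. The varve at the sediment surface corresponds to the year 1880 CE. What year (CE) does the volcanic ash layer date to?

The volcanic ash layer sits at varve 1096 from the core base, so 1744 − 1096 = 648 varves formed after it.
Excluding 10 false varves: 648 − 10 = 638.
Counting back 638 years from 1880 CE places the volcanic ash layer in 1880 − 638 = 1242 CE.

1242 CE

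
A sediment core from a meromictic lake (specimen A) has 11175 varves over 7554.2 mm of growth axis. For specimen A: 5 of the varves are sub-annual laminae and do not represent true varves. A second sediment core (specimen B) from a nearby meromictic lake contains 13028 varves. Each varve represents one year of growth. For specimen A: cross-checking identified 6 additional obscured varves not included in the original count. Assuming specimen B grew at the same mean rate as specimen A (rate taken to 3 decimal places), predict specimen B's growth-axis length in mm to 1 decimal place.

Specimen A: correcting the raw count gives 11175 − 5 + 6 = 11176 true varves.
A: 7554.2 mm over 11176 years gives 7554.2 / 11176 ≈ 0.676 mm per year.
For B, 0.676 mm/year × 13028 years = 8806.9 mm.

8806.9 mm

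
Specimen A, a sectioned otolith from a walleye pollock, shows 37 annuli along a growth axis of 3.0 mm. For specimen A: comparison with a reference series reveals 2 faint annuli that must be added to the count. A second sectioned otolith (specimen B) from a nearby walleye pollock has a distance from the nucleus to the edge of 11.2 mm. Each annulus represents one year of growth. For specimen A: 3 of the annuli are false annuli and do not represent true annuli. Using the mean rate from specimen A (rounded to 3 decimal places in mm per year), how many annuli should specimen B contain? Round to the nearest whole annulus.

135 annuli

Specimen A: adjusted count: 37 − 3 + 2 = 36 annuli.
A: Extension rate ≈ 3.0 / 36 = 0.083 mm per year.
Specimen B: 11.2 mm / 0.083 mm per year = 134.94 years ≈ 135 annuli.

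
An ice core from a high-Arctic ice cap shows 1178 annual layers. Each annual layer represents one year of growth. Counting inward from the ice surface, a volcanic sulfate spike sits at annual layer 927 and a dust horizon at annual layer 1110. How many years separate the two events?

183 yr

Separation: 1110 − 927 = 183 annual layers.
At one annual layer per year, 183 years elapsed between them.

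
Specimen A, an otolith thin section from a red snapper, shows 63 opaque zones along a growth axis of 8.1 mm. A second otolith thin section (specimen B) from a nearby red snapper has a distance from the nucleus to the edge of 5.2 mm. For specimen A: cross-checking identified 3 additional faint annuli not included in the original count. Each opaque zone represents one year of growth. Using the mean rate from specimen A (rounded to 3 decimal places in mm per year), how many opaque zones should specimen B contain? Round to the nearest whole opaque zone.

Specimen A: after corrections the count is 63 + 3 = 66 opaque zones.
A: Extension rate ≈ 8.1 / 66 = 0.123 mm/year.
Specimen B: 5.2 mm / 0.123 mm per year = 42.28 years ≈ 42 opaque zones.

42 opaque zones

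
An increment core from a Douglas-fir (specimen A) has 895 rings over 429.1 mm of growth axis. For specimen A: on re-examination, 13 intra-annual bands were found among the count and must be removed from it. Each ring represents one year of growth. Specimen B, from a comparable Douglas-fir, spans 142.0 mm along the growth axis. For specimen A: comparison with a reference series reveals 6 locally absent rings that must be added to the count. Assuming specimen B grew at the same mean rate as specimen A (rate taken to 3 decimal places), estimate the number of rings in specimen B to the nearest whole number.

Specimen A: correcting the raw count gives 895 − 13 + 6 = 888 true rings.
A: Extension rate ≈ 429.1 / 888 = 0.483 mm/yr.
B spans 142.0 / 0.483 = 294.00 years ≈ 294 rings.

294 rings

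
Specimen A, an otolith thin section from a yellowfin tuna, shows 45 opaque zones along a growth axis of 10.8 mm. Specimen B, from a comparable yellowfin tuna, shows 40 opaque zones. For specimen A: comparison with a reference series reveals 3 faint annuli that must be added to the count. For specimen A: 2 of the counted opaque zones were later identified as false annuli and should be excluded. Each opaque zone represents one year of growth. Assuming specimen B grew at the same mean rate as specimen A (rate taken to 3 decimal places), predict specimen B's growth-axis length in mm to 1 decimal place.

9.4 mm

Specimen A: correcting the raw count gives 45 − 2 + 3 = 46 true opaque zones.
A: 10.8 mm over 46 years gives 10.8 / 46 ≈ 0.235 mm/year.
For B, 0.235 mm/year × 40 years = 9.4 mm.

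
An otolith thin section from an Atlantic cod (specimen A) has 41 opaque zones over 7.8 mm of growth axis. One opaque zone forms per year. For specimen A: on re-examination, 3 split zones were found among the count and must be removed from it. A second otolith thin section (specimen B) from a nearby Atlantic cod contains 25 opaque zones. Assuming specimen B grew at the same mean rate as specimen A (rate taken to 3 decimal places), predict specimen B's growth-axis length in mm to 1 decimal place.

Specimen A: correcting the raw count gives 41 − 3 = 38 true opaque zones.
A: Extension rate ≈ 7.8 / 38 = 0.205 mm/year.
For B, 0.205 mm/year × 25 years = 5.1 mm.

5.1 mm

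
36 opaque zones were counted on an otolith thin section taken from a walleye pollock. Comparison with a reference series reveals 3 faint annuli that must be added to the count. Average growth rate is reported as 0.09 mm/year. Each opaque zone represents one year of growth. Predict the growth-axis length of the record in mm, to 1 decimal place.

3.5 mm

Adjusted count: 36 + 3 = 39 opaque zones.
Predicted length = 0.09 mm/year × 39 years = 3.5 mm.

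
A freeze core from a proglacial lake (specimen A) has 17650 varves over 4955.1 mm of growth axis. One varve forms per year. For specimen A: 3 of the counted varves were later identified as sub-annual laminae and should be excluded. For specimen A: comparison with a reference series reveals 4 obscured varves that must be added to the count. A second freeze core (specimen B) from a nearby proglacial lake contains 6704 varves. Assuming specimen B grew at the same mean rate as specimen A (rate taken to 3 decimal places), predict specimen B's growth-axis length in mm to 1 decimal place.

Specimen A: true varve count = 17650 − 3 + 4 = 17651.
A: Extension rate ≈ 4955.1 / 17651 = 0.281 mm/yr.
B's length ≈ 0.281 × 6704 = 1883.8 mm.

1883.8 mm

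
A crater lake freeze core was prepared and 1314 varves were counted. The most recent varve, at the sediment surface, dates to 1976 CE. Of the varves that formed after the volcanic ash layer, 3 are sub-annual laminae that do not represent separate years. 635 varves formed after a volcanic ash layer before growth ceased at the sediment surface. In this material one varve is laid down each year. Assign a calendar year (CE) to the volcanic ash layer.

1344 CE

There are 635 varves younger than the volcanic ash layer.
635 − 3 false = 632 true varves after the volcanic ash layer.
1976 − 632 = 1344 CE.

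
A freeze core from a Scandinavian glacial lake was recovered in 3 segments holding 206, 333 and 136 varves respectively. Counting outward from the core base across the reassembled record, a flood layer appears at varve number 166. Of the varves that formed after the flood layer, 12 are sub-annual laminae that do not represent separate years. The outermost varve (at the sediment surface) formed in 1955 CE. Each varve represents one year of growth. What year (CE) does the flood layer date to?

Total varves = 206 + 333 + 136 = 675.
The flood layer sits at varve 166 from the core base, so 675 − 166 = 509 varves formed after it.
509 − 12 false = 497 true varves after the flood layer.
The varve at the sediment surface is 1955 CE, so the flood layer dates to 1955 − 497 = 1458 CE.

1458 CE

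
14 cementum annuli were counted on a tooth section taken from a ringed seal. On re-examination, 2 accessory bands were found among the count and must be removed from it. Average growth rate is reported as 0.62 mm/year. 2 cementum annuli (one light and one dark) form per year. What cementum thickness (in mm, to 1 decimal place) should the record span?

After corrections the count is 14 − 2 = 12 cementum annuli.
12 cementum annuli at 2 per year is 12 / 2 = 6 years.
6 years at 0.62 mm/year gives 0.62 × 6 = 3.7 mm.

3.7 mm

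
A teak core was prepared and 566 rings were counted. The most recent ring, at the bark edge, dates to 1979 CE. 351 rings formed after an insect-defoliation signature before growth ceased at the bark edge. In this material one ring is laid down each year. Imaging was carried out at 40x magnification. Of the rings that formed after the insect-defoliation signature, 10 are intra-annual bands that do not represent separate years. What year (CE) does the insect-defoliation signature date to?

1638 CE

351 rings post-date the insect-defoliation signature.
351 − 10 false = 341 true rings after the insect-defoliation signature.
The ring at the bark edge is 1979 CE, so the insect-defoliation signature dates to 1979 − 341 = 1638 CE.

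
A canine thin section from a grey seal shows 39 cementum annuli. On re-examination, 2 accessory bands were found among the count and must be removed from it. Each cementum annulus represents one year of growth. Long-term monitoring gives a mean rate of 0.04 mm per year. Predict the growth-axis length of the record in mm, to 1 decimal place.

Adjusted count: 39 − 2 = 37 cementum annuli.
Length ≈ 0.04 × 37 = 1.5 mm.

1.5 mm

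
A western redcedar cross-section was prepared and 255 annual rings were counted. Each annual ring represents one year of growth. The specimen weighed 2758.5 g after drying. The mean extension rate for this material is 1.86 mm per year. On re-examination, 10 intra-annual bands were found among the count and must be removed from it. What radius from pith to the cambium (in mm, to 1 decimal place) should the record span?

After corrections the count is 255 − 10 = 245 annual rings.
245 years at 1.86 mm/year gives 1.86 × 245 = 455.7 mm.

455.7 mm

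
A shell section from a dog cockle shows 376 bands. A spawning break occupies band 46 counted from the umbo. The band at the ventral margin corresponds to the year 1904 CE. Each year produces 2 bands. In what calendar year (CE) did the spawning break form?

1739 CE

376 − 46 = 330 bands lie beyond the spawning break toward the ventral margin.
Dividing by 2 bands per year: 330 / 2 = 165 years.
1904 − 165 = 1739 CE.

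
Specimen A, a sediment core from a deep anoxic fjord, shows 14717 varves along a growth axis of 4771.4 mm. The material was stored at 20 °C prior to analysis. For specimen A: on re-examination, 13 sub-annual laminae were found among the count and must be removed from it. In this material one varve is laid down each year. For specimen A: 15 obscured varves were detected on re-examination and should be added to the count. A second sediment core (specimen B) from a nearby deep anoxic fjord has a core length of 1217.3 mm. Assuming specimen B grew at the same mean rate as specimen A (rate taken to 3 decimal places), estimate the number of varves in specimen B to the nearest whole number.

Specimen A: true varve count = 14717 − 13 + 15 = 14719.
A: 4771.4 mm over 14719 years gives 4771.4 / 14719 ≈ 0.324 mm/yr.
Specimen B: 1217.3 mm / 0.324 mm per year = 3757.10 years ≈ 3757 varves.

3757 varves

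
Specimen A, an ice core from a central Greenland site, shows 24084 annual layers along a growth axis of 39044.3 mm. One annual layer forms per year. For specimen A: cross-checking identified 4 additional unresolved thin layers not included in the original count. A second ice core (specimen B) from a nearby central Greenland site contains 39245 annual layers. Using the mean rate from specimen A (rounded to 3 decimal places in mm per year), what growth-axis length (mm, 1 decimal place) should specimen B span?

Specimen A: after corrections the count is 24084 + 4 = 24088 annual layers.
A: Extension rate ≈ 39044.3 / 24088 = 1.621 mm/year.
B's length ≈ 1.621 × 39245 = 63616.1 mm.

63616.1 mm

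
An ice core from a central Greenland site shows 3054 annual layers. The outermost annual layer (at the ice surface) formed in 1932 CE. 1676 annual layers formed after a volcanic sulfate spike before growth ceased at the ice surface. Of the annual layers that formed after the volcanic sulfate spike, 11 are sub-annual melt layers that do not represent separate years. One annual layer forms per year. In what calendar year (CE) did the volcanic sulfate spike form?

1676 annual layers formed after the volcanic sulfate spike.
1676 − 11 false = 1665 true annual layers after the volcanic sulfate spike.
1932 − 1665 = 267 CE.

267 CE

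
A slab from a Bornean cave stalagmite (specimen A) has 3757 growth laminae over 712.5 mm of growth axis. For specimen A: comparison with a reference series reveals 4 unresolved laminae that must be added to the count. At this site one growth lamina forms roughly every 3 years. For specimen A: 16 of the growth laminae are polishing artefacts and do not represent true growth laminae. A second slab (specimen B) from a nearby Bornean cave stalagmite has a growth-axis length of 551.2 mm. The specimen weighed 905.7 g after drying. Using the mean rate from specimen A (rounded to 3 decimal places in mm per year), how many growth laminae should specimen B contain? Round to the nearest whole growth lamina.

Specimen A: adjusted count: 3757 − 16 + 4 = 3745 growth laminae.
Specimen A: 3745 growth laminae at 3 years each span 3745 × 3 = 11235 years.
A: 712.5 mm over 11235 years gives 712.5 / 11235 ≈ 0.063 mm/year.
Specimen B: 551.2 mm / 0.063 mm per year = 8749.21 years; at 3 years per growth lamina that is 8749.21 / 3 ≈ 2916 growth laminae.

2916 growth laminae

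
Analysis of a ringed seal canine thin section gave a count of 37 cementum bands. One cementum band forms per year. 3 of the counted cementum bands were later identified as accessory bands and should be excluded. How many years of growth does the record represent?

True cementum band count = 37 − 3 = 34.
With a one-to-one cementum band periodicity this is 34 years.

34 years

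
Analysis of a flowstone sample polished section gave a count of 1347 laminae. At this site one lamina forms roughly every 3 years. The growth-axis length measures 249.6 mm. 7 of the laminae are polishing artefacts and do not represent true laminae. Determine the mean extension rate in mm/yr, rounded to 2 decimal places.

Correcting the raw count gives 1347 − 7 = 1340 true laminae.
1340 laminae at 3 years each span 1340 × 3 = 4020 years.
Extension rate ≈ 249.6 / 4020 = 0.06 mm/yr.

0.06 mm/yr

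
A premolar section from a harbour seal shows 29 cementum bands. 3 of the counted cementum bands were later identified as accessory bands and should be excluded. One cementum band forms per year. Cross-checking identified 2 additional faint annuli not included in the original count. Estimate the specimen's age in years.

28 years

Adjusted count: 29 − 3 + 2 = 28 cementum bands.
At one cementum band per year, that is 28 years.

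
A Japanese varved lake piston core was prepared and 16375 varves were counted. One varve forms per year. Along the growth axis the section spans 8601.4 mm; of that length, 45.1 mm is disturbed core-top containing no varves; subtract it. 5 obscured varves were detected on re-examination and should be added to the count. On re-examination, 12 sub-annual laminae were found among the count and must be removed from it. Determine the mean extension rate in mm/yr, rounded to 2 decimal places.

Correcting the raw count gives 16375 − 12 + 5 = 16368 true varves.
The growth record spans 8601.4 − 45.1 = 8556.3 mm.
8556.3 mm over 16368 years gives 8556.3 / 16368 ≈ 0.52 mm/yr.

0.52 mm/yr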